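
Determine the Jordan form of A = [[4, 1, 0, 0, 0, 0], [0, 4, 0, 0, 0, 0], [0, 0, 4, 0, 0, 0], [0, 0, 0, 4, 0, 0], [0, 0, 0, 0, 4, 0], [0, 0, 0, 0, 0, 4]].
The characteristic polynomial is det(xI - A) = (x - 4)^6, so the eigenvalues are 4 (algebraic multiplicity 6).

For λ = 4: rank(A - 4I) = 1, rank((A - 4I)^2) = 0. The eigenspace has dimension 6 - 1 = 5, so there are 5 Jordan blocks; the rank sequence gives block sizes [2, 1, 1, 1, 1].

Assembling the blocks gives the Jordan form J above.

J = [[4, 1, 0, 0, 0, 0], [0, 4, 0, 0, 0, 0], [0, 0, 4, 0, 0, 0], [0, 0, 0, 4, 0, 0], [0, 0, 0, 0, 4, 0], [0, 0, 0, 0, 0, 4]]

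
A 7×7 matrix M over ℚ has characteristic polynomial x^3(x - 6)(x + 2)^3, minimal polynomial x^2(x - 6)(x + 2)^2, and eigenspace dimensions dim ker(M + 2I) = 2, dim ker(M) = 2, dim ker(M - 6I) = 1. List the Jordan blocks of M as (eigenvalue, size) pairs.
λ = -2: algebraic multiplicity 3 (exponent in χ_M), largest block size 2 (exponent in m_M), 2 blocks (geometric multiplicity). These force block sizes [2, 1].
λ = 0: algebraic multiplicity 3 (exponent in χ_M), largest block size 2 (exponent in m_M), 2 blocks (geometric multiplicity). These force block sizes [2, 1].
λ = 6: algebraic multiplicity 1 (exponent in χ_M), largest block size 1 (exponent in m_M), 1 block (geometric multiplicity). This forces block sizes [1].

Jordan blocks: (-2, 2), (-2, 1), (0, 2), (0, 1), (6, 1)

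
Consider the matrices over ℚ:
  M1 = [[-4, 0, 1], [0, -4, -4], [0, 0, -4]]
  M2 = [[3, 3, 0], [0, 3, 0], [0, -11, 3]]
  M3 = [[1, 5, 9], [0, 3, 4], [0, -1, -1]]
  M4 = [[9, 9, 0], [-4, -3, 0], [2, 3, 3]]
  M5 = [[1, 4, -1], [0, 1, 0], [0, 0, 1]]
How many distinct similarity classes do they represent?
Characteristic polynomials: χ_{M1} = (x + 4)^3, χ_{M2} = (x - 3)^3, χ_{M3} = (x - 1)^3, χ_{M4} = (x - 3)^3, χ_{M5} = (x - 1)^3.

{M1}: invariant factors x + 4, (x + 4)^2.

{M2, M4}: invariant factors x - 3, (x - 3)^2.

{M3}: invariant factors (x - 1)^3.

{M5}: invariant factors x - 1, (x - 1)^2.

Matrices are similar if and only if their invariant-factor lists agree; the partition into similarity classes is {M1}, {M2, M4}, {M3}, {M5}.

4 classes: {M1}, {M2, M4}, {M3}, {M5}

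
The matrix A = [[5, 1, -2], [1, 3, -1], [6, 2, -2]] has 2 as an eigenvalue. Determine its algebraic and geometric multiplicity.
The characteristic polynomial is (x - 2)^3, so the factor x - 2 appears with exponent 3: the algebraic multiplicity is 3.

rank(A - 2I) = 2, so the eigenspace has dimension 3 - 2 = 1: the geometric multiplicity is 1.

Since 1 < 3, A is not diagonalizable.

algebraic multiplicity 3, geometric multiplicity 1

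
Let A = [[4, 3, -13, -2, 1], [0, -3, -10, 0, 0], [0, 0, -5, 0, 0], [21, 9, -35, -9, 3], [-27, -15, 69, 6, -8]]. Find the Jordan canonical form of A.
J = [[-5, 1, 0, 0, 0], [0, -5, 0, 0, 0], [0, 0, -5, 0, 0], [0, 0, 0, -3, 0], [0, 0, 0, 0, -3]]

The characteristic polynomial is det(xI - A) = (x + 3)^2(x + 5)^3, so the eigenvalues are -5 (algebraic multiplicity 3), -3 (algebraic multiplicity 2).

For λ = -5: rank(A + 5I) = 3, rank((A + 5I)^2) = 2. The eigenspace has dimension 5 - 3 = 2, so there are 2 Jordan blocks; the rank sequence gives block sizes [2, 1].

For λ = -3: rank(A + 3I) = 3. The eigenspace has dimension 5 - 3 = 2, so there are 2 Jordan blocks; the rank sequence gives block sizes [1, 1].

Assembling the blocks gives the Jordan form J above.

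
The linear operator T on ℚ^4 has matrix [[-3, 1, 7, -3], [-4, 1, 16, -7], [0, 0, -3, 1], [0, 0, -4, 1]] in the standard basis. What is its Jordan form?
The characteristic polynomial is det(xI - A) = (x + 1)^4, so the eigenvalues are -1 (algebraic multiplicity 4).

For λ = -1: rank(A + I) = 2, rank((A + I)^2) = 0. The eigenspace has dimension 4 - 2 = 2, so there are 2 Jordan blocks; the rank sequence gives block sizes [2, 2].

Assembling the blocks gives the Jordan form J above.

J = [[-1, 1, 0, 0], [0, -1, 0, 0], [0, 0, -1, 1], [0, 0, 0, -1]]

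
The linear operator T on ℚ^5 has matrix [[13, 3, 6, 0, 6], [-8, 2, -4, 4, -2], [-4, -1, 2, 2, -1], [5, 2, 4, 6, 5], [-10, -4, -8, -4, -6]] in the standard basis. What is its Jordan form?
The characteristic polynomial is det(xI - A) = (x - 4)^4(x - 1), so the eigenvalues are 1 (algebraic multiplicity 1), 4 (algebraic multiplicity 4).

For λ = 1: algebraic multiplicity 1 gives one 1×1 block.

For λ = 4: rank(A - 4I) = 2, rank((A - 4I)^2) = 1. The eigenspace has dimension 5 - 2 = 3, so there are 3 Jordan blocks; the rank sequence gives block sizes [2, 1, 1].

Assembling the blocks gives the Jordan form J above.

J = [[1, 0, 0, 0, 0], [0, 4, 1, 0, 0], [0, 0, 4, 0, 0], [0, 0, 0, 4, 0], [0, 0, 0, 0, 4]]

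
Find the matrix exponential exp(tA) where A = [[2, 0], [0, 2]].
e^{tA} = [[e^{2*t}, 0], [0, e^{2*t}]]

A has Jordan form J = [[2, 0], [0, 2]] with A = PJP^{-1}, so e^{tA} = P e^{tJ} P^{-1}.

For a Jordan block J_k(λ), e^{tJ_k(λ)} = e^{λt} · (I + tN + t^2 N^2/2! + ... + t^{k-1} N^{k-1}/(k-1)!) where N is the nilpotent superdiagonal part.

Assembling the blocks and conjugating back gives the entries of e^{tA} as shown above.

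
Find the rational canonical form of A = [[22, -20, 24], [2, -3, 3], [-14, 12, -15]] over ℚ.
R = [[0, 0, 6], [1, 0, 11], [0, 1, 4]]

The invariant factors of A (the non-unit diagonal entries of the Smith normal form of xI - A over ℚ[x]) are (x - 6)(x + 1)^2, each dividing the next. The characteristic polynomial is their product, (x - 6)(x + 1)^2.

The rational canonical form is the block-diagonal matrix of companion matrices C(f_i):
R = [[0, 0, 6], [1, 0, 11], [0, 1, 4]].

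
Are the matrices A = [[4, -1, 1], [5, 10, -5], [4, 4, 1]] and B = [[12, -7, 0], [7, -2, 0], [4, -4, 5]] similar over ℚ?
Two matrices over a field are similar if and only if they have the same invariant factors.

Both A and B have characteristic polynomial (x - 5)^3 and minimal polynomial (x - 5)^2. Computing further, both have invariant factors x - 5, (x - 5)^2. Hence A and B are similar.

Yes.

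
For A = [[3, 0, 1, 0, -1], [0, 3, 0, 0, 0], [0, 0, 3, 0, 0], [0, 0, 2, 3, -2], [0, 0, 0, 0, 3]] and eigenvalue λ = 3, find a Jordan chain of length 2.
v_1 = [[-5, 0, -1, -1, -2]]^T, v_2 = [[1, 0, 0, 2, 0]]^T

We seek v_1 ∈ ker((A - 3I)^2) \ ker(A - 3I), then set v_{i+1} = (A - 3I) v_i.

One such chain is v_1 = [[-5, 0, -1, -1, -2]]^T, v_2 = [[1, 0, 0, 2, 0]]^T. Check: (A - 3I) v_2 = [[0, 0, 0, 0, 0]]^T = 0.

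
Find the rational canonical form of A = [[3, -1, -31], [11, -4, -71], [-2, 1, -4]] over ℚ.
R = [[0, 0, -18], [1, 0, -12], [0, 1, -5]]

The invariant factors of A (the non-unit diagonal entries of the Smith normal form of xI - A over ℚ[x]) are (x + 3)(x^2 + 2x + 6), each dividing the next. The characteristic polynomial is their product, (x + 3)(x^2 + 2x + 6).

The rational canonical form is the block-diagonal matrix of companion matrices C(f_i):
R = [[0, 0, -18], [1, 0, -12], [0, 1, -5]].

Note the characteristic polynomial does not split into linear factors over ℚ, so A has no Jordan form over ℚ; the rational canonical form exists over any field.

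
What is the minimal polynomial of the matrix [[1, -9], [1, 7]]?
The characteristic polynomial factors as (x - 4)^2. The minimal polynomial is ∏(x - λ)^{k_λ} where k_λ is the size of the largest Jordan block at λ.

For λ = 4: rank(A - 4I) = 1, and the largest Jordan block has size 2 (the smallest k with rank((A - 4I)^k) = rank((A - 4I)^(k+1))).

So m_A(x) = (x - 4)^2.

m_A(x) = (x - 4)^2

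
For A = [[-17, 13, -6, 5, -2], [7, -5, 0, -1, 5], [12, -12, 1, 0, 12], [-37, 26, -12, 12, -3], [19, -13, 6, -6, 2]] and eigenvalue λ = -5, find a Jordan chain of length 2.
We seek v_1 ∈ ker((A + 5I)^2) \ ker(A + 5I), then set v_{i+1} = (A + 5I) v_i.

One such chain is v_1 = [[0, 1, 2, 0, 0]]^T, v_2 = [[1, 0, 0, 2, -1]]^T. Check: (A + 5I) v_2 = [[0, 0, 0, 0, 0]]^T = 0.

v_1 = [[0, 1, 2, 0, 0]]^T, v_2 = [[1, 0, 0, 2, -1]]^T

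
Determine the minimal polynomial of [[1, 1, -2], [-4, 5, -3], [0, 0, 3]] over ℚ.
The characteristic polynomial factors as (x - 3)^3. The minimal polynomial is ∏(x - λ)^{k_λ} where k_λ is the size of the largest Jordan block at λ.

For λ = 3: rank(A - 3I) = 2, and the largest Jordan block has size 3 (the smallest k with rank((A - 3I)^k) = rank((A - 3I)^(k+1))).

So m_A(x) = (x - 3)^3.

m_A(x) = (x - 3)^3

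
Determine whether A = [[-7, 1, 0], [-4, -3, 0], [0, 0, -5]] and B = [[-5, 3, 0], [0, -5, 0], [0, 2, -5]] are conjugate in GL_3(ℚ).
Yes.

Two matrices over a field are similar if and only if they have the same invariant factors.

Both A and B have characteristic polynomial (x + 5)^3 and minimal polynomial (x + 5)^2. Computing further, both have invariant factors x + 5, (x + 5)^2. Hence A and B are similar.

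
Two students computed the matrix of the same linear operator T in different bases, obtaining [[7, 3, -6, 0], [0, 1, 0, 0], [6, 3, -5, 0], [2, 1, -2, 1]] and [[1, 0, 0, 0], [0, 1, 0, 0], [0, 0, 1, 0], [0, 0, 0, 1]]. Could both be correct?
Both have characteristic polynomial (x - 1)^4, but the minimal polynomial of A is (x - 1)^2 while the minimal polynomial of B is x - 1. The minimal polynomial is a similarity invariant, so A and B are not similar.

No.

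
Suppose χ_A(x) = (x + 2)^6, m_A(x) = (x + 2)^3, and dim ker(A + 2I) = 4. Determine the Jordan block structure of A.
Jordan blocks: (-2, 3), (-2, 1), (-2, 1), (-2, 1)

λ = -2: algebraic multiplicity 6 (exponent in χ_A), largest block size 3 (exponent in m_A), 4 blocks (geometric multiplicity). These force block sizes [3, 1, 1, 1].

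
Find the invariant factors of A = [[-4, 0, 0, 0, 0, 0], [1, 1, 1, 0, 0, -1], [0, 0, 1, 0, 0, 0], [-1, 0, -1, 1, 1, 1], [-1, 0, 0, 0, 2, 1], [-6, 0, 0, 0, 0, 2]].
The Jordan structure of A has elementary divisors (x + 4), (x - 1)^2, (x - 1), (x - 2)^2. Arranging the block sizes at each eigenvalue in decreasing order and taking row products gives the invariant factors.

Invariant factors (smallest first, each dividing the next): x - 1, (x - 2)^2(x - 1)^2(x + 4).

Check: the last factor (x - 2)^2(x - 1)^2(x + 4) is the minimal polynomial, and the product (x - 2)^2(x - 1)^3(x + 4) is the characteristic polynomial.

x - 1, (x - 2)^2(x - 1)^2(x + 4)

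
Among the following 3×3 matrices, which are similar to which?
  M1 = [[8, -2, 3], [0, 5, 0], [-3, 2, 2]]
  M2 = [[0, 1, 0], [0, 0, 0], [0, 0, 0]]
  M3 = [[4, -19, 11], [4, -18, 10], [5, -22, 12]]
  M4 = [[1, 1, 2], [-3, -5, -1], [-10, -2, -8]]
4 classes: {M1}, {M2}, {M3}, {M4}

Characteristic polynomials: χ_{M1} = (x - 5)^3, χ_{M2} = x^3, χ_{M3} = x(x + 1)^2, χ_{M4} = (x + 4)^3.

{M1}: invariant factors x - 5, (x - 5)^2.

{M2}: invariant factors x, x^2.

{M3}: invariant factors x(x + 1)^2.

{M4}: invariant factors (x + 4)^3.

Matrices are similar if and only if their invariant-factor lists agree; the partition into similarity classes is {M1}, {M2}, {M3}, {M4}.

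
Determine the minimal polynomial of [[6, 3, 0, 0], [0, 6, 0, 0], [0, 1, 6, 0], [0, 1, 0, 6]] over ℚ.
The characteristic polynomial factors as (x - 6)^4. The minimal polynomial is ∏(x - λ)^{k_λ} where k_λ is the size of the largest Jordan block at λ.

For λ = 6: rank(A - 6I) = 1, and the largest Jordan block has size 2 (the smallest k with rank((A - 6I)^k) = rank((A - 6I)^(k+1))).

So m_A(x) = (x - 6)^2.

m_A(x) = (x - 6)^2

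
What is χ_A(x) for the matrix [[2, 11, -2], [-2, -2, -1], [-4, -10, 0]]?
xI - A = [[x - 2, -11, 2], [2, x + 2, 1], [4, 10, x]].

Expanding det(xI - A) along the first row:
det(xI - A) = + (x - 2)·det([[x + 2, 1], [10, x]]) - (-11)·det([[2, 1], [4, x]]) + (2)·det([[2, x + 2], [4, 10]]).

Evaluating gives χ_A(x) = x^3.

χ_A(x) = x^3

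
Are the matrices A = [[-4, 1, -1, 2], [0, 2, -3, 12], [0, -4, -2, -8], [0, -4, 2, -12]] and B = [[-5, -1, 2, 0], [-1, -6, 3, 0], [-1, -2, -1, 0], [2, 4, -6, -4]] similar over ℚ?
Yes.

Two matrices over a field are similar if and only if they have the same invariant factors.

Both A and B have characteristic polynomial (x + 4)^4 and minimal polynomial (x + 4)^3. Computing further, both have invariant factors x + 4, (x + 4)^3. Hence A and B are similar.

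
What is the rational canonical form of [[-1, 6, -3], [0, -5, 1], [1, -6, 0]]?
The invariant factors of A (the non-unit diagonal entries of the Smith normal form of xI - A over ℚ[x]) are (x + 3)(x^2 + 3x + 5), each dividing the next. The characteristic polynomial is their product, (x + 3)(x^2 + 3x + 5).

The rational canonical form is the block-diagonal matrix of companion matrices C(f_i):
R = [[0, 0, -15], [1, 0, -14], [0, 1, -6]].

Note the characteristic polynomial does not split into linear factors over ℚ, so A has no Jordan form over ℚ; the rational canonical form exists over any field.

R = [[0, 0, -15], [1, 0, -14], [0, 1, -6]]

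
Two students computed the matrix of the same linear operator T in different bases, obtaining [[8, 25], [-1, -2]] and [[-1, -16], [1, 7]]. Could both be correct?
Yes.

Two matrices over a field are similar if and only if they have the same invariant factors.

Both A and B have characteristic polynomial (x - 3)^2 and minimal polynomial (x - 3)^2. Computing further, both have invariant factors (x - 3)^2. Hence A and B are similar.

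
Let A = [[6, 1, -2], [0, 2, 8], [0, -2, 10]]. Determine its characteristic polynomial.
xI - A = [[x - 6, -1, 2], [0, x - 2, -8], [0, 2, x - 10]].

Expanding det(xI - A) along the first row:
det(xI - A) = + (x - 6)·det([[x - 2, -8], [2, x - 10]]) - (-1)·det([[0, -8], [0, x - 10]]) + (2)·det([[0, x - 2], [0, 2]]).

Evaluating gives χ_A(x) = x^3 - 18x^2 + 108x - 216 = (x - 6)^3.

χ_A(x) = (x - 6)^3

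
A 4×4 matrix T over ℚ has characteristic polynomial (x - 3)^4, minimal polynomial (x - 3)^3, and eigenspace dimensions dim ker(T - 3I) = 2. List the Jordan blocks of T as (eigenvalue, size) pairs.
Jordan blocks: (3, 3), (3, 1)

λ = 3: algebraic multiplicity 4 (exponent in χ_T), largest block size 3 (exponent in m_T), 2 blocks (geometric multiplicity). These force block sizes [3, 1].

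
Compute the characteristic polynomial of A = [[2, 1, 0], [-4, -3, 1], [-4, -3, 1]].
χ_A(x) = x^3

xI - A = [[x - 2, -1, 0], [4, x + 3, -1], [4, 3, x - 1]].

Expanding det(xI - A) along the first row:
det(xI - A) = + (x - 2)·det([[x + 3, -1], [3, x - 1]]) - (-1)·det([[4, -1], [4, x - 1]]) + (0)·det([[4, x + 3], [4, 3]]).

Evaluating gives χ_A(x) = x^3.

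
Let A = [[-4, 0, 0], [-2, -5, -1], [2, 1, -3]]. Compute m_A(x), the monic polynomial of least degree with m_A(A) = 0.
m_A(x) = (x + 4)^2

The characteristic polynomial factors as (x + 4)^3. The minimal polynomial is ∏(x - λ)^{k_λ} where k_λ is the size of the largest Jordan block at λ.

For λ = -4: rank(A + 4I) = 1, and the largest Jordan block has size 2 (the smallest k with rank((A + 4I)^k) = rank((A + 4I)^(k+1))).

So m_A(x) = (x + 4)^2.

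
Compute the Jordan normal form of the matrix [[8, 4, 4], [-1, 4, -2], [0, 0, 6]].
The characteristic polynomial is det(xI - A) = (x - 6)^3, so the eigenvalues are 6 (algebraic multiplicity 3).

For λ = 6: rank(A - 6I) = 1, rank((A - 6I)^2) = 0. The eigenspace has dimension 3 - 1 = 2, so there are 2 Jordan blocks; the rank sequence gives block sizes [2, 1].

Assembling the blocks gives the Jordan form J above.

J = [[6, 1, 0], [0, 6, 0], [0, 0, 6]]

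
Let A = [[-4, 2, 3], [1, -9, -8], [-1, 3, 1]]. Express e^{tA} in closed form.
A has Jordan form J = [[-4, 1, 0], [0, -4, 1], [0, 0, -4]] with A = PJP^{-1}, so e^{tA} = P e^{tJ} P^{-1}.

For a Jordan block J_k(λ), e^{tJ_k(λ)} = e^{λt} · (I + tN + t^2 N^2/2! + ... + t^{k-1} N^{k-1}/(k-1)!) where N is the nilpotent superdiagonal part.

Assembling the blocks and conjugating back gives the entries of e^{tA} as shown above.

e^{tA} = [[(2 - t^2)*e^{-4*t}/2, t*(4 - t)*e^{-4*t}/2, t*(6 - t)*e^{-4*t}/2], [t*(3*t + 2)*e^{-4*t}/2, (3*t^2 - 10*t + 2)*e^{-4*t}/2, t*(3*t - 16)*e^{-4*t}/2], [t*(-t - 1)*e^{-4*t}, t*(3 - t)*e^{-4*t}, (-t^2 + 5*t + 1)*e^{-4*t}]]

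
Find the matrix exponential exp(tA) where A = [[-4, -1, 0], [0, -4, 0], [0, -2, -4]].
e^{tA} = [[e^{-4*t}, -t*e^{-4*t}, 0], [0, e^{-4*t}, 0], [0, -2*t*e^{-4*t}, e^{-4*t}]]

A has Jordan form J = [[-4, 1, 0], [0, -4, 0], [0, 0, -4]] with A = PJP^{-1}, so e^{tA} = P e^{tJ} P^{-1}.

For a Jordan block J_k(λ), e^{tJ_k(λ)} = e^{λt} · (I + tN + t^2 N^2/2! + ... + t^{k-1} N^{k-1}/(k-1)!) where N is the nilpotent superdiagonal part.

Assembling the blocks and conjugating back gives the entries of e^{tA} as shown above.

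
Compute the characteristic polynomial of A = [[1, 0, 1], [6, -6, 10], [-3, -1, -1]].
χ_A(x) = (x + 2)^3

xI - A = [[x - 1, 0, -1], [-6, x + 6, -10], [3, 1, x + 1]].

Expanding det(xI - A) along the first row:
det(xI - A) = + (x - 1)·det([[x + 6, -10], [1, x + 1]]) - (0)·det([[-6, -10], [3, x + 1]]) + (-1)·det([[-6, x + 6], [3, 1]]).

Evaluating gives χ_A(x) = x^3 + 6x^2 + 12x + 8 = (x + 2)^3.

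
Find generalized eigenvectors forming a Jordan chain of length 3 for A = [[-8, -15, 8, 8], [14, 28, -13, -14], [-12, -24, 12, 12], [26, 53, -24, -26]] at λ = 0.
v_1 = [[2, 0, 1, 1]]^T, v_2 = [[0, 1, 0, 2]]^T, v_3 = [[1, 0, 0, 1]]^T

We seek v_1 ∈ ker(A^3) \ ker(A^2), then set v_{i+1} = A v_i.

One such chain is v_1 = [[2, 0, 1, 1]]^T, v_2 = [[0, 1, 0, 2]]^T, v_3 = [[1, 0, 0, 1]]^T. Check: A v_3 = [[0, 0, 0, 0]]^T = 0.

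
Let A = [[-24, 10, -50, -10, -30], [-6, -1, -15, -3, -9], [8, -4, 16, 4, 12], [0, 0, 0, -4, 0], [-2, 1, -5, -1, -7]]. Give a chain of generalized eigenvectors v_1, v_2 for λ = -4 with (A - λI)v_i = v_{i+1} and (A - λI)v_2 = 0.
We seek v_1 ∈ ker((A + 4I)^2) \ ker(A + 4I), then set v_{i+1} = (A + 4I) v_i.

One such chain is v_1 = [[0, 1, 0, 0, 0]]^T, v_2 = [[10, 3, -4, 0, 1]]^T. Check: (A + 4I) v_2 = [[0, 0, 0, 0, 0]]^T = 0.

v_1 = [[0, 1, 0, 0, 0]]^T, v_2 = [[10, 3, -4, 0, 1]]^T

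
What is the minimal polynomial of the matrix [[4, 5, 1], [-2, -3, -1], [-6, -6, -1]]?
m_A(x) = (x - 2)(x + 1)^2

The characteristic polynomial factors as (x - 2)(x + 1)^2. The minimal polynomial is ∏(x - λ)^{k_λ} where k_λ is the size of the largest Jordan block at λ.

For λ = -1: rank(A + I) = 2, and the largest Jordan block has size 2 (the smallest k with rank((A + I)^k) = rank((A + I)^(k+1))).
For λ = 2: rank(A - 2I) = 2, and the largest Jordan block has size 1 (the smallest k with rank((A - 2I)^k) = rank((A - 2I)^(k+1))).

So m_A(x) = (x - 2)(x + 1)^2.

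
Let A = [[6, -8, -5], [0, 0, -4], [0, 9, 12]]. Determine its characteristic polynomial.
χ_A(x) = (x - 6)^3

xI - A = [[x - 6, 8, 5], [0, x, 4], [0, -9, x - 12]].

Expanding det(xI - A) along the first row:
det(xI - A) = + (x - 6)·det([[x, 4], [-9, x - 12]]) - (8)·det([[0, 4], [0, x - 12]]) + (5)·det([[0, x], [0, -9]]).

Evaluating gives χ_A(x) = x^3 - 18x^2 + 108x - 216 = (x - 6)^3.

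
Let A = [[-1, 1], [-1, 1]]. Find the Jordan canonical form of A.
J = [[0, 1], [0, 0]]

The characteristic polynomial is det(xI - A) = x^2, so the eigenvalues are 0 (algebraic multiplicity 2).

For λ = 0: rank(A) = 1, rank(A^2) = 0. The eigenspace has dimension 2 - 1 = 1, so there is 1 Jordan block; the rank sequence gives block sizes [2].

Assembling the blocks gives the Jordan form J above.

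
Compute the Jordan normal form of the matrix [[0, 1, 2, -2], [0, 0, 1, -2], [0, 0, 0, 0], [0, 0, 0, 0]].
J = [[0, 1, 0, 0], [0, 0, 1, 0], [0, 0, 0, 0], [0, 0, 0, 0]]

The characteristic polynomial is det(xI - A) = x^4, so the eigenvalues are 0 (algebraic multiplicity 4).

For λ = 0: rank(A) = 2, rank(A^2) = 1, rank(A^3) = 0. The eigenspace has dimension 4 - 2 = 2, so there are 2 Jordan blocks; the rank sequence gives block sizes [3, 1].

Assembling the blocks gives the Jordan form J above.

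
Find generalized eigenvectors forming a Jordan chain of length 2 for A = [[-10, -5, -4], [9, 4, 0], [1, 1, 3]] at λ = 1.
We seek v_1 ∈ ker((A - I)^2) \ ker(A - I), then set v_{i+1} = (A - I) v_i.

One such chain is v_1 = [[0, 1, -1]]^T, v_2 = [[-1, 3, -1]]^T. Check: (A - I) v_2 = [[0, 0, 0]]^T = 0.

v_1 = [[0, 1, -1]]^T, v_2 = [[-1, 3, -1]]^T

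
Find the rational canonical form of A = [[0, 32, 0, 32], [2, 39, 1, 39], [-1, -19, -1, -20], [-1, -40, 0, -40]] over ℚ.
R = [[0, 0, 0, 32], [1, 0, 0, 40], [0, 1, 0, 12], [0, 0, 1, -2]]

The invariant factors of A (the non-unit diagonal entries of the Smith normal form of xI - A over ℚ[x]) are (x - 4)(x + 2)^3, each dividing the next. The characteristic polynomial is their product, (x - 4)(x + 2)^3.

The rational canonical form is the block-diagonal matrix of companion matrices C(f_i):
R = [[0, 0, 0, 32], [1, 0, 0, 40], [0, 1, 0, 12], [0, 0, 1, -2]].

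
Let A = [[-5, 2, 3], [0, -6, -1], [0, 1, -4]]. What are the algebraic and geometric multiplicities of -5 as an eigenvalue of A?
algebraic multiplicity 3, geometric multiplicity 1

The characteristic polynomial is (x + 5)^3, so the factor x + 5 appears with exponent 3: the algebraic multiplicity is 3.

rank(A + 5I) = 2, so the eigenspace has dimension 3 - 2 = 1: the geometric multiplicity is 1.

Since 1 < 3, A is not diagonalizable.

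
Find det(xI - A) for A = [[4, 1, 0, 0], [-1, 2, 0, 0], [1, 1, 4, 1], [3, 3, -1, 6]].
χ_A(x) = (x - 5)^2(x - 3)^2

xI - A = [[x - 4, -1, 0, 0], [1, x - 2, 0, 0], [-1, -1, x - 4, -1], [-3, -3, 1, x - 6]].

Expanding det(xI - A) along the first row:
det(xI - A) = + (x - 4)·det([[x - 2, 0, 0], [-1, x - 4, -1], [-3, 1, x - 6]]) - (-1)·det([[1, 0, 0], [-1, x - 4, -1], [-3, 1, x - 6]]) + (0)·det([[1, x - 2, 0], [-1, -1, -1], [-3, -3, x - 6]]) - (0)·det([[1, x - 2, 0], [-1, -1, x - 4], [-3, -3, 1]]).

Evaluating gives χ_A(x) = x^4 - 16x^3 + 94x^2 - 240x + 225 = (x - 5)^2(x - 3)^2.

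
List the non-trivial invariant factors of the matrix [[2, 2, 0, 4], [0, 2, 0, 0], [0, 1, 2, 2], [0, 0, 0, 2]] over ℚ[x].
The Jordan structure of A has elementary divisors (x - 2)^2, (x - 2), (x - 2). Arranging the block sizes at each eigenvalue in decreasing order and taking row products gives the invariant factors.

Invariant factors (smallest first, each dividing the next): x - 2, x - 2, (x - 2)^2.

Check: the last factor (x - 2)^2 is the minimal polynomial, and the product (x - 2)^4 is the characteristic polynomial.

x - 2, x - 2, (x - 2)^2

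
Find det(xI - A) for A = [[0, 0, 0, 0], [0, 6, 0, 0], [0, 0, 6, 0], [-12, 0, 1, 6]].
xI - A = [[x, 0, 0, 0], [0, x - 6, 0, 0], [0, 0, x - 6, 0], [12, 0, -1, x - 6]].

Expanding det(xI - A) along the first row:
det(xI - A) = + (x)·det([[x - 6, 0, 0], [0, x - 6, 0], [0, -1, x - 6]]) - (0)·det([[0, 0, 0], [0, x - 6, 0], [12, -1, x - 6]]) + (0)·det([[0, x - 6, 0], [0, 0, 0], [12, 0, x - 6]]) - (0)·det([[0, x - 6, 0], [0, 0, x - 6], [12, 0, -1]]).

Evaluating gives χ_A(x) = x^4 - 18x^3 + 108x^2 - 216x = x(x - 6)^3.

χ_A(x) = x(x - 6)^3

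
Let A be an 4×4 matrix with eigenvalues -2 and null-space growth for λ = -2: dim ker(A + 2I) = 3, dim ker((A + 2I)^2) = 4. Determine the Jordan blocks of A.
Jordan blocks: (-2, 2), (-2, 1), (-2, 1)

λ = -2: successive nullity increments [3, 1] count blocks of size ≥ k; block sizes are [2, 1, 1].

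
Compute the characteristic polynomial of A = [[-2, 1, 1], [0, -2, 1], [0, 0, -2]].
χ_A(x) = (x + 2)^3

xI - A = [[x + 2, -1, -1], [0, x + 2, -1], [0, 0, x + 2]].

Expanding det(xI - A) along the first row:
det(xI - A) = + (x + 2)·det([[x + 2, -1], [0, x + 2]]) - (-1)·det([[0, -1], [0, x + 2]]) + (-1)·det([[0, x + 2], [0, 0]]).

Evaluating gives χ_A(x) = x^3 + 6x^2 + 12x + 8 = (x + 2)^3.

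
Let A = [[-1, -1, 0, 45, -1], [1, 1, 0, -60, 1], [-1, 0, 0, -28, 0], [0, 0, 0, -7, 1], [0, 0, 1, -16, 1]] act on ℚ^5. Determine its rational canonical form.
R = [[0, 0, 0, 0, -15], [1, 0, 0, 0, -38], [0, 1, 0, 0, -27], [0, 0, 1, 0, -9], [0, 0, 0, 1, -6]]

The invariant factors of A (the non-unit diagonal entries of the Smith normal form of xI - A over ℚ[x]) are (x + 1)(x + 5)(x^3 + 4x + 3), each dividing the next. The characteristic polynomial is their product, (x + 1)(x + 5)(x^3 + 4x + 3).

The rational canonical form is the block-diagonal matrix of companion matrices C(f_i):
R = [[0, 0, 0, 0, -15], [1, 0, 0, 0, -38], [0, 1, 0, 0, -27], [0, 0, 1, 0, -9], [0, 0, 0, 1, -6]].

Note the characteristic polynomial does not split into linear factors over ℚ, so A has no Jordan form over ℚ; the rational canonical form exists over any field.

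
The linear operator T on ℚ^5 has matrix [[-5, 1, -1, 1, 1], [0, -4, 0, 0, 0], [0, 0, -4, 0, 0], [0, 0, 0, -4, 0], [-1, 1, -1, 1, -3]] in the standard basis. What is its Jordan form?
J = [[-4, 1, 0, 0, 0], [0, -4, 0, 0, 0], [0, 0, -4, 0, 0], [0, 0, 0, -4, 0], [0, 0, 0, 0, -4]]

The characteristic polynomial is det(xI - A) = (x + 4)^5, so the eigenvalues are -4 (algebraic multiplicity 5).

For λ = -4: rank(A + 4I) = 1, rank((A + 4I)^2) = 0. The eigenspace has dimension 5 - 1 = 4, so there are 4 Jordan blocks; the rank sequence gives block sizes [2, 1, 1, 1].

Assembling the blocks gives the Jordan form J above.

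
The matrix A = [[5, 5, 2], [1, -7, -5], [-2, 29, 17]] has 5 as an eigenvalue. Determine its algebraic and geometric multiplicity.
The characteristic polynomial is (x - 5)^3, so the factor x - 5 appears with exponent 3: the algebraic multiplicity is 3.

rank(A - 5I) = 2, so the eigenspace has dimension 3 - 2 = 1: the geometric multiplicity is 1.

Since 1 < 3, A is not diagonalizable.

algebraic multiplicity 3, geometric multiplicity 1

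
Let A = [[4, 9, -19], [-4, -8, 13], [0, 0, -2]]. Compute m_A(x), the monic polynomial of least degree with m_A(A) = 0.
m_A(x) = (x + 2)^3

The characteristic polynomial factors as (x + 2)^3. The minimal polynomial is ∏(x - λ)^{k_λ} where k_λ is the size of the largest Jordan block at λ.

For λ = -2: rank(A + 2I) = 2, and the largest Jordan block has size 3 (the smallest k with rank((A + 2I)^k) = rank((A + 2I)^(k+1))).

So m_A(x) = (x + 2)^3.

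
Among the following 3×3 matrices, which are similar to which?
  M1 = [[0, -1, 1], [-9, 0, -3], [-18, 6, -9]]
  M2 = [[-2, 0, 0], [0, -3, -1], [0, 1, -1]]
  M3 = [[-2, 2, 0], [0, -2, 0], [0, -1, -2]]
Characteristic polynomials: χ_{M1} = (x + 3)^3, χ_{M2} = (x + 2)^3, χ_{M3} = (x + 2)^3.

{M1}: invariant factors x + 3, (x + 3)^2.

{M2, M3}: invariant factors x + 2, (x + 2)^2.

Matrices are similar if and only if their invariant-factor lists agree; the partition into similarity classes is {M1}, {M2, M3}.

2 classes: {M1}, {M2, M3}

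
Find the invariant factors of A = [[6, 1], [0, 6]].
The Jordan structure of A has elementary divisors (x - 6)^2. Arranging the block sizes at each eigenvalue in decreasing order and taking row products gives the invariant factors.

Invariant factors (smallest first, each dividing the next): (x - 6)^2.

Check: the last factor (x - 6)^2 is the minimal polynomial, and the product (x - 6)^2 is the characteristic polynomial.

(x - 6)^2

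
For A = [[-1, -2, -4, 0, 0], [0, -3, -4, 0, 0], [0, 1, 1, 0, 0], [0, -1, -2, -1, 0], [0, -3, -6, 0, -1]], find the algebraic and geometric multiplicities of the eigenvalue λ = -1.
The characteristic polynomial is (x + 1)^5, so the factor x + 1 appears with exponent 5: the algebraic multiplicity is 5.

rank(A + I) = 1, so the eigenspace has dimension 5 - 1 = 4: the geometric multiplicity is 4.

Since 4 < 5, A is not diagonalizable.

algebraic multiplicity 5, geometric multiplicity 4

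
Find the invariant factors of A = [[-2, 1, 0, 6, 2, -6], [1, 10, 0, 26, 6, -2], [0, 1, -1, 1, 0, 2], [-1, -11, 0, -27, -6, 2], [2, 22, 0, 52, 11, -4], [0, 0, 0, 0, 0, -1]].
x + 1, x + 1, (x + 1)^2(x + 3)^2

The Jordan structure of A has elementary divisors (x + 3)^2, (x + 1)^2, (x + 1), (x + 1). Arranging the block sizes at each eigenvalue in decreasing order and taking row products gives the invariant factors.

Invariant factors (smallest first, each dividing the next): x + 1, x + 1, (x + 1)^2(x + 3)^2.

Check: the last factor (x + 1)^2(x + 3)^2 is the minimal polynomial, and the product (x + 1)^4(x + 3)^2 is the characteristic polynomial.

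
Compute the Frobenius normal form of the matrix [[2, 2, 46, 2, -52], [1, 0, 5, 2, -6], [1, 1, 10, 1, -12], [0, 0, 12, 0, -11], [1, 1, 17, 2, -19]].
The invariant factors of A (the non-unit diagonal entries of the Smith normal form of xI - A over ℚ[x]) are (x + 2)(x + 5)(x^3 + x + 5), each dividing the next. The characteristic polynomial is their product, (x + 2)(x + 5)(x^3 + x + 5).

The rational canonical form is the block-diagonal matrix of companion matrices C(f_i):
R = [[0, 0, 0, 0, -50], [1, 0, 0, 0, -45], [0, 1, 0, 0, -12], [0, 0, 1, 0, -11], [0, 0, 0, 1, -7]].

Note the characteristic polynomial does not split into linear factors over ℚ, so A has no Jordan form over ℚ; the rational canonical form exists over any field.

R = [[0, 0, 0, 0, -50], [1, 0, 0, 0, -45], [0, 1, 0, 0, -12], [0, 0, 1, 0, -11], [0, 0, 0, 1, -7]]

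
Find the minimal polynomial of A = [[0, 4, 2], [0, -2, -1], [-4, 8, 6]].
m_A(x) = x(x - 2)^2

The characteristic polynomial factors as x(x - 2)^2. The minimal polynomial is ∏(x - λ)^{k_λ} where k_λ is the size of the largest Jordan block at λ.

For λ = 0: rank(A) = 2, and the largest Jordan block has size 1 (the smallest k with rank(A^k) = rank(A^(k+1))).
For λ = 2: rank(A - 2I) = 2, and the largest Jordan block has size 2 (the smallest k with rank((A - 2I)^k) = rank((A - 2I)^(k+1))).

So m_A(x) = x(x - 2)^2.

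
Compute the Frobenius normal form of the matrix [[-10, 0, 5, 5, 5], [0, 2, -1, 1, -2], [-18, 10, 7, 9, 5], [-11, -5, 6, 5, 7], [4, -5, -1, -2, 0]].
R = [[0, -5, 0, 0, 0], [1, 2, 0, 0, 0], [0, 0, 0, 0, 0], [0, 0, 1, 0, -5], [0, 0, 0, 1, 2]]

The invariant factors of A (the non-unit diagonal entries of the Smith normal form of xI - A over ℚ[x]) are x^2 - 2x + 5, x(x^2 - 2x + 5), each dividing the next. The characteristic polynomial is their product, x(x^2 - 2x + 5)^2.

The rational canonical form is the block-diagonal matrix of companion matrices C(f_i):
R = [[0, -5, 0, 0, 0], [1, 2, 0, 0, 0], [0, 0, 0, 0, 0], [0, 0, 1, 0, -5], [0, 0, 0, 1, 2]].

Note the characteristic polynomial does not split into linear factors over ℚ, so A has no Jordan form over ℚ; the rational canonical form exists over any field.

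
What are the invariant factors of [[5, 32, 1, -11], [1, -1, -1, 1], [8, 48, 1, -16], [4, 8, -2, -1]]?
The Jordan structure of A has elementary divisors (x - 1)^3, (x - 1). Arranging the block sizes at each eigenvalue in decreasing order and taking row products gives the invariant factors.

Invariant factors (smallest first, each dividing the next): x - 1, (x - 1)^3.

Check: the last factor (x - 1)^3 is the minimal polynomial, and the product (x - 1)^4 is the characteristic polynomial.

x - 1, (x - 1)^3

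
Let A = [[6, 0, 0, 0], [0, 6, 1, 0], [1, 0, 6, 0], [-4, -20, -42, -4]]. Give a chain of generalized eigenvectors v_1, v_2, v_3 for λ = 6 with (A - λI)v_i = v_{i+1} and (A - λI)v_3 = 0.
v_1 = [[1, 1, 0, -2]]^T, v_2 = [[0, 0, 1, -4]]^T, v_3 = [[0, 1, 0, -2]]^T

We seek v_1 ∈ ker((A - 6I)^3) \ ker((A - 6I)^2), then set v_{i+1} = (A - 6I) v_i.

One such chain is v_1 = [[1, 1, 0, -2]]^T, v_2 = [[0, 0, 1, -4]]^T, v_3 = [[0, 1, 0, -2]]^T. Check: (A - 6I) v_3 = [[0, 0, 0, 0]]^T = 0.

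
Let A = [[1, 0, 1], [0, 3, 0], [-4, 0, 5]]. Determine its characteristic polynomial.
χ_A(x) = (x - 3)^3

xI - A = [[x - 1, 0, -1], [0, x - 3, 0], [4, 0, x - 5]].

Expanding det(xI - A) along the first row:
det(xI - A) = + (x - 1)·det([[x - 3, 0], [0, x - 5]]) - (0)·det([[0, 0], [4, x - 5]]) + (-1)·det([[0, x - 3], [4, 0]]).

Evaluating gives χ_A(x) = x^3 - 9x^2 + 27x - 27 = (x - 3)^3.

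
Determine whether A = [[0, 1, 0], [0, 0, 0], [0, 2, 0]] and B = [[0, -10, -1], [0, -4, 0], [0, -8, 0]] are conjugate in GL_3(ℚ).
No.

trace(A) = 0 but trace(B) = -4. The trace is a similarity invariant, so A and B are not similar.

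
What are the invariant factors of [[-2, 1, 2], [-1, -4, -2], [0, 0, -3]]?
x + 3, (x + 3)^2

The Jordan structure of A has elementary divisors (x + 3)^2, (x + 3). Arranging the block sizes at each eigenvalue in decreasing order and taking row products gives the invariant factors.

Invariant factors (smallest first, each dividing the next): x + 3, (x + 3)^2.

Check: the last factor (x + 3)^2 is the minimal polynomial, and the product (x + 3)^3 is the characteristic polynomial.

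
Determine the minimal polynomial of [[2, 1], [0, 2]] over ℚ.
The characteristic polynomial factors as (x - 2)^2. The minimal polynomial is ∏(x - λ)^{k_λ} where k_λ is the size of the largest Jordan block at λ.

For λ = 2: rank(A - 2I) = 1, and the largest Jordan block has size 2 (the smallest k with rank((A - 2I)^k) = rank((A - 2I)^(k+1))).

So m_A(x) = (x - 2)^2.

m_A(x) = (x - 2)^2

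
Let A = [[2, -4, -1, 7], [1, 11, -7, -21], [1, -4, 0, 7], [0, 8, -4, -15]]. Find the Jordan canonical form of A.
The characteristic polynomial is det(xI - A) = (x - 1)(x + 1)^3, so the eigenvalues are -1 (algebraic multiplicity 3), 1 (algebraic multiplicity 1).

For λ = -1: rank(A + I) = 2, rank((A + I)^2) = 1. The eigenspace has dimension 4 - 2 = 2, so there are 2 Jordan blocks; the rank sequence gives block sizes [2, 1].

For λ = 1: algebraic multiplicity 1 gives one 1×1 block.

Assembling the blocks gives the Jordan form J above.

J = [[-1, 1, 0, 0], [0, -1, 0, 0], [0, 0, -1, 0], [0, 0, 0, 1]]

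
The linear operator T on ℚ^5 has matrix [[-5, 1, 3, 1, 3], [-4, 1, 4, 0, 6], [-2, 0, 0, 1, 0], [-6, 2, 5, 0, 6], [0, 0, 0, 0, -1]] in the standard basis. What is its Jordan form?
J = [[-1, 1, 0, 0, 0], [0, -1, 0, 0, 0], [0, 0, -1, 1, 0], [0, 0, 0, -1, 0], [0, 0, 0, 0, -1]]

The characteristic polynomial is det(xI - A) = (x + 1)^5, so the eigenvalues are -1 (algebraic multiplicity 5).

For λ = -1: rank(A + I) = 2, rank((A + I)^2) = 0. The eigenspace has dimension 5 - 2 = 3, so there are 3 Jordan blocks; the rank sequence gives block sizes [2, 2, 1].

Assembling the blocks gives the Jordan form J above.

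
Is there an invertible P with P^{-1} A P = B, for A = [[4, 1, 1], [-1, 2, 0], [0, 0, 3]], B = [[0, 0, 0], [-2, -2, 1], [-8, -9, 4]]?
trace(A) = 9 but trace(B) = 2. The trace is a similarity invariant, so A and B are not similar.

No.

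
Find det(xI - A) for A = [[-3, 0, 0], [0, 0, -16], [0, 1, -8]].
χ_A(x) = (x + 3)(x + 4)^2

xI - A = [[x + 3, 0, 0], [0, x, 16], [0, -1, x + 8]].

Expanding det(xI - A) along the first row:
det(xI - A) = + (x + 3)·det([[x, 16], [-1, x + 8]]) - (0)·det([[0, 16], [0, x + 8]]) + (0)·det([[0, x], [0, -1]]).

Evaluating gives χ_A(x) = x^3 + 11x^2 + 40x + 48 = (x + 3)(x + 4)^2.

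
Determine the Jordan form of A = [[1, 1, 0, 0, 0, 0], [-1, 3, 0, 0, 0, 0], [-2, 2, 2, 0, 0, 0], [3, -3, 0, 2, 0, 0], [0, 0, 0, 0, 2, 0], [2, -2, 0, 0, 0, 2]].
The characteristic polynomial is det(xI - A) = (x - 2)^6, so the eigenvalues are 2 (algebraic multiplicity 6).

For λ = 2: rank(A - 2I) = 1, rank((A - 2I)^2) = 0. The eigenspace has dimension 6 - 1 = 5, so there are 5 Jordan blocks; the rank sequence gives block sizes [2, 1, 1, 1, 1].

Assembling the blocks gives the Jordan form J above.

J = [[2, 1, 0, 0, 0, 0], [0, 2, 0, 0, 0, 0], [0, 0, 2, 0, 0, 0], [0, 0, 0, 2, 0, 0], [0, 0, 0, 0, 2, 0], [0, 0, 0, 0, 0, 2]]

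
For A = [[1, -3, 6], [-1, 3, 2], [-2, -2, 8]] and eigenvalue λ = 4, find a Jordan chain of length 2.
v_1 = [[0, -3, -2]]^T, v_2 = [[-3, -1, -2]]^T

We seek v_1 ∈ ker((A - 4I)^2) \ ker(A - 4I), then set v_{i+1} = (A - 4I) v_i.

One such chain is v_1 = [[0, -3, -2]]^T, v_2 = [[-3, -1, -2]]^T. Check: (A - 4I) v_2 = [[0, 0, 0]]^T = 0.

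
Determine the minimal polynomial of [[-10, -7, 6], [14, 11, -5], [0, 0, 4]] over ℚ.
m_A(x) = (x - 4)^2(x + 3)

The characteristic polynomial factors as (x - 4)^2(x + 3). The minimal polynomial is ∏(x - λ)^{k_λ} where k_λ is the size of the largest Jordan block at λ.

For λ = -3: rank(A + 3I) = 2, and the largest Jordan block has size 1 (the smallest k with rank((A + 3I)^k) = rank((A + 3I)^(k+1))).
For λ = 4: rank(A - 4I) = 2, and the largest Jordan block has size 2 (the smallest k with rank((A - 4I)^k) = rank((A - 4I)^(k+1))).

So m_A(x) = (x - 4)^2(x + 3).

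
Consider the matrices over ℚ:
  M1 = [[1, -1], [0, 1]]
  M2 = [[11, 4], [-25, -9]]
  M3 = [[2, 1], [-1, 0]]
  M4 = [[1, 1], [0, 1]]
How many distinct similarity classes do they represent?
Characteristic polynomials: χ_{M1} = (x - 1)^2, χ_{M2} = (x - 1)^2, χ_{M3} = (x - 1)^2, χ_{M4} = (x - 1)^2.

{M1, M2, M3, M4}: invariant factors (x - 1)^2.

Matrices are similar if and only if their invariant-factor lists agree; the partition into similarity classes is {M1, M2, M3, M4}.

1 class: {M1, M2, M3, M4}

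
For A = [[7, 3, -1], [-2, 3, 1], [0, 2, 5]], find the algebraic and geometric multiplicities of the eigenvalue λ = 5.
algebraic multiplicity 3, geometric multiplicity 1

The characteristic polynomial is (x - 5)^3, so the factor x - 5 appears with exponent 3: the algebraic multiplicity is 3.

rank(A - 5I) = 2, so the eigenspace has dimension 3 - 2 = 1: the geometric multiplicity is 1.

Since 1 < 3, A is not diagonalizable.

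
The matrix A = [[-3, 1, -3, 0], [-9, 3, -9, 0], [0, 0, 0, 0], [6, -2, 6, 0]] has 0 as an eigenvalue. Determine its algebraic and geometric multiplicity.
algebraic multiplicity 4, geometric multiplicity 3

The characteristic polynomial is x^4, so the factor x appears with exponent 4: the algebraic multiplicity is 4.

rank(A) = 1, so the eigenspace has dimension 4 - 1 = 3: the geometric multiplicity is 3.

Since 3 < 4, A is not diagonalizable.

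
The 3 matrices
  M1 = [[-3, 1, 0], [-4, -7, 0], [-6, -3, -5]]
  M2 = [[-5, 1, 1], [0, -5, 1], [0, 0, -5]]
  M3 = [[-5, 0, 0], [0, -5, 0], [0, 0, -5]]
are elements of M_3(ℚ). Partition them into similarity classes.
3 classes: {M1}, {M2}, {M3}

Characteristic polynomials: χ_{M1} = (x + 5)^3, χ_{M2} = (x + 5)^3, χ_{M3} = (x + 5)^3.

{M1}: invariant factors x + 5, (x + 5)^2.

{M2}: invariant factors (x + 5)^3.

{M3}: invariant factors x + 5, x + 5, x + 5.

Matrices are similar if and only if their invariant-factor lists agree; the partition into similarity classes is {M1}, {M2}, {M3}.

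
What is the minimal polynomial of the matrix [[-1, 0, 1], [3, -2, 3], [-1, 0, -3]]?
The characteristic polynomial factors as (x + 2)^3. The minimal polynomial is ∏(x - λ)^{k_λ} where k_λ is the size of the largest Jordan block at λ.

For λ = -2: rank(A + 2I) = 1, and the largest Jordan block has size 2 (the smallest k with rank((A + 2I)^k) = rank((A + 2I)^(k+1))).

So m_A(x) = (x + 2)^2.

m_A(x) = (x + 2)^2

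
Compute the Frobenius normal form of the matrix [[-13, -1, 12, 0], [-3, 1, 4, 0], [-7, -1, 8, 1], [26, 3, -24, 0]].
R = [[0, 0, 0, 16], [1, 0, 0, 4], [0, 1, 0, 0], [0, 0, 1, -4]]

The invariant factors of A (the non-unit diagonal entries of the Smith normal form of xI - A over ℚ[x]) are (x + 4)(x^3 - 4), each dividing the next. The characteristic polynomial is their product, (x + 4)(x^3 - 4).

The rational canonical form is the block-diagonal matrix of companion matrices C(f_i):
R = [[0, 0, 0, 16], [1, 0, 0, 4], [0, 1, 0, 0], [0, 0, 1, -4]].

Note the characteristic polynomial does not split into linear factors over ℚ, so A has no Jordan form over ℚ; the rational canonical form exists over any field.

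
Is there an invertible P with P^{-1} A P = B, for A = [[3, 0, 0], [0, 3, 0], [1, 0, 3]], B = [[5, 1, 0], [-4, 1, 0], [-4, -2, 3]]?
Yes.

Two matrices over a field are similar if and only if they have the same invariant factors.

Both A and B have characteristic polynomial (x - 3)^3 and minimal polynomial (x - 3)^2. Computing further, both have invariant factors x - 3, (x - 3)^2. Hence A and B are similar.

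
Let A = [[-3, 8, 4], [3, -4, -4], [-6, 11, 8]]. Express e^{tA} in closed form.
A has Jordan form J = [[0, 1, 0], [0, 0, 0], [0, 0, 1]] with A = PJP^{-1}, so e^{tA} = P e^{tJ} P^{-1}.

For a Jordan block J_k(λ), e^{tJ_k(λ)} = e^{λt} · (I + tN + t^2 N^2/2! + ... + t^{k-1} N^{k-1}/(k-1)!) where N is the nilpotent superdiagonal part.

Assembling the blocks and conjugating back gives the entries of e^{tA} as shown above.

e^{tA} = [[-12*t + 9*e^{t} - 8, 20*t - 12*e^{t} + 12, 16*t - 12*e^{t} + 12], [3*e^{t} - 3, 5 - 4*e^{t}, 4 - 4*e^{t}], [-9*t + 3*e^{t} - 3, 15*t - 4*e^{t} + 4, 12*t - 4*e^{t} + 5]]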